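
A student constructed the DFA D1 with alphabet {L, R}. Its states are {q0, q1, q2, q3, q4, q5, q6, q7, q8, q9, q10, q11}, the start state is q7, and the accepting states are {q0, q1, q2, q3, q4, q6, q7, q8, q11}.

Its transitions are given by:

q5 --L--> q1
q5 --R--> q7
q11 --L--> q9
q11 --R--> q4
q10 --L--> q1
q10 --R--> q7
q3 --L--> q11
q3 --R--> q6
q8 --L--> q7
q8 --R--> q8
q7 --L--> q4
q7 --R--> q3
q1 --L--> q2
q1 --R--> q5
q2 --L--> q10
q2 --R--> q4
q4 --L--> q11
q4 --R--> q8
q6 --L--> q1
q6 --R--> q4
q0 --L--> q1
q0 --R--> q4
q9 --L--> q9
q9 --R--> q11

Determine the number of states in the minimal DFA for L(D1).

10

States {q0} cannot be reached from the start state, so discard them.
Start with accepting vs non-accepting: {q1,q2,q3,q4,q6,q7,q8,q11} | {q5,q9,q10}.
Split {q1,q2,q3,q4,q6,q7,q8,q11} by δ(·,L) → {q1,q3,q4,q6,q7,q8} and {q2,q11}.
Split {q1,q3,q4,q6,q7,q8} by δ(·,L) → {q1,q3,q4} and {q6,q7,q8}.
Refine {q1,q3,q4} on symbol R: members go to different blocks, giving {q3,q4} and {q1}.
On input L, block {q5,q9,q10} splits into {q5,q10} and {q9}.
Split {q2,q11} by δ(·,L) → {q2} and {q11}.
Split {q6,q7,q8} by δ(·,L) → {q6} and {q7} and {q8}.
Split {q3,q4} by δ(·,R) → {q3} and {q4}.
No further refinement is possible. Final partition (10 blocks): {q3} | {q5,q10} | {q2} | {q6} | {q1} | {q9} | {q11} | {q7} | {q8} | {q4}.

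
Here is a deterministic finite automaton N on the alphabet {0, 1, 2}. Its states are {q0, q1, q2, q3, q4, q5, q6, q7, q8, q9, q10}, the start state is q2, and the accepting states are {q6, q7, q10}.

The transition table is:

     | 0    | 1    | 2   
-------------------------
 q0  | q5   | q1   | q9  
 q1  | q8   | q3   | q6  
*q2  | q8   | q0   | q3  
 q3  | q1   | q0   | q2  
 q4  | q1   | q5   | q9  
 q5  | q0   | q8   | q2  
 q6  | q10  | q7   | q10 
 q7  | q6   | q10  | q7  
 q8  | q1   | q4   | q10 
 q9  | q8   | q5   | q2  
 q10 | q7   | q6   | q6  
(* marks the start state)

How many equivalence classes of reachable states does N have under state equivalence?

4

Every state is reachable, so we keep all 11.
Start with accepting vs non-accepting: {q6,q7,q10} | {q0,q1,q2,q3,q4,q5,q8,q9}.
Refine {q0,q1,q2,q3,q4,q5,q8,q9} on symbol 2: members go to different blocks, giving {q0,q2,q3,q4,q5,q9} and {q1,q8}.
On input 0, block {q0,q2,q3,q4,q5,q9} splits into {q2,q3,q4,q9} and {q0,q5}.
The partition is now stable with 4 blocks: {q6,q7,q10} | {q2,q3,q4,q9} | {q1,q8} | {q0,q5}.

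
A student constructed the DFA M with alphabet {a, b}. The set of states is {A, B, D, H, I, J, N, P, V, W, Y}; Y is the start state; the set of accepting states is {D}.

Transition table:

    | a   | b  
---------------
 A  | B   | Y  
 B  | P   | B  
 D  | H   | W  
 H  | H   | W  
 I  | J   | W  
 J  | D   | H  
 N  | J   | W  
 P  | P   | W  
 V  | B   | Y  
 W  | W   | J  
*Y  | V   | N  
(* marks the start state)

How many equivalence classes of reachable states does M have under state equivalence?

First remove the unreachable states {A,I}; 9 states remain.
Start with accepting vs non-accepting: {D} | {B,H,J,N,P,V,W,Y}.
Refine {B,H,J,N,P,V,W,Y} on symbol a: members go to different blocks, giving {B,H,N,P,V,W,Y} and {J}.
Split {B,H,N,P,V,W,Y} by δ(·,a) → {B,H,P,V,W,Y} and {N}.
On input b, block {B,H,P,V,W,Y} splits into {B,H,P,V} and {Y} and {W}.
Split {B,H,P,V} by δ(·,b) → {H,P} and {B} and {V}.
The partition is now stable with 8 blocks: {D} | {H,P} | {J} | {N} | {Y} | {W} | {B} | {V}.

8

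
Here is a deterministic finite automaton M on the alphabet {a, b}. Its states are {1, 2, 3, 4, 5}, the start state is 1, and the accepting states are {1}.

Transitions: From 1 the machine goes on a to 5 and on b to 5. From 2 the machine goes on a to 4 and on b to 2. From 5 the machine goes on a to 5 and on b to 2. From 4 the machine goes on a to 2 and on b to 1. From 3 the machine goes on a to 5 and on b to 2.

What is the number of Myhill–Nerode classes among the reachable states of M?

4

States {3} cannot be reached from the start state, so discard them.
Initial partition by acceptance: {1} | {2,4,5}.
Split {2,4,5} by δ(·,b) → {2,5} and {4}.
On input a, block {2,5} splits into {2} and {5}.
Stable partition: {1} | {2} | {4} | {5} — 4 equivalence classes.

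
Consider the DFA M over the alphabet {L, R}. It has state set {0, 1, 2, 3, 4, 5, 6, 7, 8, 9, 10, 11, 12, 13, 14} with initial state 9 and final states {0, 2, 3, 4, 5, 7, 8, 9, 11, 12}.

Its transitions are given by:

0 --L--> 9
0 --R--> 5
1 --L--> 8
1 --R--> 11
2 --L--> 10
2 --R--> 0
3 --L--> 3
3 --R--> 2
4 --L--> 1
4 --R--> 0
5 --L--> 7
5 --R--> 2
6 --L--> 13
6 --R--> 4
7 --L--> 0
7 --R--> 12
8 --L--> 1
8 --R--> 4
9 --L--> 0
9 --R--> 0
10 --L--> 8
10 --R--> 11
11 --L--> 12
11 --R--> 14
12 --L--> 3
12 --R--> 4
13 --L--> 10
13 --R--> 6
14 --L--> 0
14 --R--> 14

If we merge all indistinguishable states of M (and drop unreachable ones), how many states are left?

10

First remove the unreachable states {6,13}; 13 states remain.
P0 = {0,2,3,4,5,7,8,9,11,12} | {1,10,14}.
On input L, block {0,2,3,4,5,7,8,9,11,12} splits into {0,3,5,7,9,11,12} and {2,4,8}.
On input R, block {0,3,5,7,9,11,12} splits into {0,7,9} and {3,5,12} and {11}.
On input R, block {0,7,9} splits into {0,7} and {9}.
Split {0,7} by δ(·,L) → {0} and {7}.
On input L, block {1,10,14} splits into {1,10} and {14}.
On input R, block {2,4,8} splits into {2,4} and {8}.
Refine {3,5,12} on symbol L: members go to different blocks, giving {3,12} and {5}.
Stable partition: {0} | {1,10} | {2,4} | {3,12} | {11} | {9} | {7} | {14} | {8} | {5} — 10 equivalence classes.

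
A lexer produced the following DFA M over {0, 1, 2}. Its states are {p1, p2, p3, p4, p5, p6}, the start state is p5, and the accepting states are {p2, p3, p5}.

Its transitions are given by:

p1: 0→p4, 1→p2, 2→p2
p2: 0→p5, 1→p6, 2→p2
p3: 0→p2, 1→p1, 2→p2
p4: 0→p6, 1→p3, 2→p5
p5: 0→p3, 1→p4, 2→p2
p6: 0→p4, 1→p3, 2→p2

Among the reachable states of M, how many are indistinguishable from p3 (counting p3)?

Start with accepting vs non-accepting: {p2,p3,p5} | {p1,p4,p6}.
The partition is now stable with 2 blocks: {p2,p3,p5} | {p1,p4,p6}.
The equivalence class containing p3 is {p2,p3,p5}, of size 3.

3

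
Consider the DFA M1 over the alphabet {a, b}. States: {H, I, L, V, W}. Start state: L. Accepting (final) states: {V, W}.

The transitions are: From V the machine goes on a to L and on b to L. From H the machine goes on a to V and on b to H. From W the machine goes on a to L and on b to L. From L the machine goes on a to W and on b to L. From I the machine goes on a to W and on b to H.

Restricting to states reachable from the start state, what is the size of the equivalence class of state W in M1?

First remove the unreachable states {H,I,V}; 2 states remain.
Initial partition by acceptance: {W} | {L}.
No further refinement is possible. Final partition (2 blocks): {W} | {L}.
The equivalence class containing W is {W}, of size 1.

1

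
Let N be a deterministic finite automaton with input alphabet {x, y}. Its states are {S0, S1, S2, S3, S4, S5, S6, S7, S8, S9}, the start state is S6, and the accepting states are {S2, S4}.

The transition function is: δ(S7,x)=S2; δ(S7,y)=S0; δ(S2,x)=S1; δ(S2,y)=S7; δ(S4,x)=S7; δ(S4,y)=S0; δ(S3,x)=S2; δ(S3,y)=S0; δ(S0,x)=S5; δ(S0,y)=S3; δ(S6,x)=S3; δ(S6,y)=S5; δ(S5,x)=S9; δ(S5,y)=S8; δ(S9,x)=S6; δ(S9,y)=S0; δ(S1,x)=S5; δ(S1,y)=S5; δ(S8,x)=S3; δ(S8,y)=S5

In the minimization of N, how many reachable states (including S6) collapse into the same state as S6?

States {S4} cannot be reached from the start state, so discard them.
Initial partition by acceptance: {S2} | {S0,S1,S3,S5,S6,S7,S8,S9}.
On input x, block {S0,S1,S3,S5,S6,S7,S8,S9} splits into {S0,S1,S5,S6,S8,S9} and {S3,S7}.
Split {S0,S1,S5,S6,S8,S9} by δ(·,x) → {S0,S1,S5,S9} and {S6,S8}.
Split {S0,S1,S5,S9} by δ(·,x) → {S0,S1,S5} and {S9}.
On input x, block {S0,S1,S5} splits into {S0,S1} and {S5}.
Refine {S0,S1} on symbol y: members go to different blocks, giving {S0} and {S1}.
Stable partition: {S2} | {S0} | {S3,S7} | {S6,S8} | {S9} | {S5} | {S1} — 7 equivalence classes.
State S6 belongs to the block {S6,S8}, which has 2 states.

2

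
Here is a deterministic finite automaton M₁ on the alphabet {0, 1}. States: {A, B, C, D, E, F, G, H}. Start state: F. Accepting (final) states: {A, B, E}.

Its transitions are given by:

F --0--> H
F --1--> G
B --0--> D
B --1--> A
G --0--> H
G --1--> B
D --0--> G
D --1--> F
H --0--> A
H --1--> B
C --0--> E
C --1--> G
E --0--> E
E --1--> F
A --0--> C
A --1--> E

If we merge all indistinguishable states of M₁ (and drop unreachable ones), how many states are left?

All states are reachable from the start state.
Start with accepting vs non-accepting: {A,B,E} | {C,D,F,G,H}.
Refine {A,B,E} on symbol 0: members go to different blocks, giving {A,B} and {E}.
On input 1, block {A,B} splits into {A} and {B}.
On input 0, block {C,D,F,G,H} splits into {D,F,G} and {C} and {H}.
Split {D,F,G} by δ(·,0) → {F,G} and {D}.
Split {F,G} by δ(·,1) → {F} and {G}.
Stable partition: {A} | {F} | {E} | {B} | {C} | {H} | {D} | {G} — 8 equivalence classes.

8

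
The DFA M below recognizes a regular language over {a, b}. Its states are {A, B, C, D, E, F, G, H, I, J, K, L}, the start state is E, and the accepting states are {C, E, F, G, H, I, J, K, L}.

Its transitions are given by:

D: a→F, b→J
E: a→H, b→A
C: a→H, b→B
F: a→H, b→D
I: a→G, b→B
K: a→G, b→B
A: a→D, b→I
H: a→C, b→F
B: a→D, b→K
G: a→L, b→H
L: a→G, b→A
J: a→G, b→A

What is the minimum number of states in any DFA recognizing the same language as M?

Initial partition by acceptance: {C,E,F,G,H,I,J,K,L} | {A,B,D}.
Split {C,E,F,G,H,I,J,K,L} by δ(·,b) → {C,E,F,I,J,K,L} and {G,H}.
On input a, block {A,B,D} splits into {A,B} and {D}.
On input b, block {C,E,F,I,J,K,L} splits into {C,E,I,J,K,L} and {F}.
Split {G,H} by δ(·,b) → {G} and {H}.
Refine {C,E,I,J,K,L} on symbol a: members go to different blocks, giving {I,J,K,L} and {C,E}.
No further refinement is possible. Final partition (7 blocks): {I,J,K,L} | {A,B} | {G} | {D} | {F} | {H} | {C,E}.

7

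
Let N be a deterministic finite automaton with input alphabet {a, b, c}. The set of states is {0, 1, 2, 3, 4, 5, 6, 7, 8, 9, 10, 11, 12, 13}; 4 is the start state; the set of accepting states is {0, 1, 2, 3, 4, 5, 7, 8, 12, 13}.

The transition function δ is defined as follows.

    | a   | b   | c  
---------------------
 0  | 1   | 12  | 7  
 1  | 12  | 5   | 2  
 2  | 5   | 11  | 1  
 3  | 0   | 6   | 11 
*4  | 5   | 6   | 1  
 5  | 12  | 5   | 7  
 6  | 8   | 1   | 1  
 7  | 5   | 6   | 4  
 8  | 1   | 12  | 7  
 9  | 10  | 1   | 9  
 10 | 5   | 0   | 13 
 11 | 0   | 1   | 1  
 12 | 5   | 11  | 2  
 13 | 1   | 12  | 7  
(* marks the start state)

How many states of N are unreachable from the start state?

Starting at 4 and following transitions, the reachable set is {0, 1, 2, 4, 5, 6, 7, 8, 11, 12}. That leaves 3, 9, 10, 13 unreachable — 4 in total.

4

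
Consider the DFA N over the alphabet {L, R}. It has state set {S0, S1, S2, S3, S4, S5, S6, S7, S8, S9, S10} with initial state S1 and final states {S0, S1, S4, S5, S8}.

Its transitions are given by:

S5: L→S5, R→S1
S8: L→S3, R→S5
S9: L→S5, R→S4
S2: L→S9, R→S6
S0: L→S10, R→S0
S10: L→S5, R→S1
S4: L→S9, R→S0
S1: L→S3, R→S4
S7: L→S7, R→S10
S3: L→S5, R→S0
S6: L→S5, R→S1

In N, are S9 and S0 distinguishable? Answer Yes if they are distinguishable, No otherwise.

First remove the unreachable states {S2,S6,S7,S8}; 7 states remain.
Initial partition by acceptance: {S0,S1,S4,S5} | {S3,S9,S10}.
On input L, block {S0,S1,S4,S5} splits into {S0,S1,S4} and {S5}.
Stable partition: {S0,S1,S4} | {S3,S9,S10} | {S5} — 3 equivalence classes.
S9 and S0 end up in different blocks, so they are distinguishable. For instance, the string 'ε' is accepted from only S0.

Yes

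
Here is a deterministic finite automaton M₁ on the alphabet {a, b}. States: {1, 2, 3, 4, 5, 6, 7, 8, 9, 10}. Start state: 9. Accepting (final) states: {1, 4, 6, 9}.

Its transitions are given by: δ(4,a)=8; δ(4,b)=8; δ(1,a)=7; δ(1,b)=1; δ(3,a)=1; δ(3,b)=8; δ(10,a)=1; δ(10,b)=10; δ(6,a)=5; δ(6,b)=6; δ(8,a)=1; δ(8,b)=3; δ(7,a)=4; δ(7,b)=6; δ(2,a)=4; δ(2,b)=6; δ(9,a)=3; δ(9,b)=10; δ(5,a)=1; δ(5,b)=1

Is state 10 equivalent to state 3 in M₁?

Reachable states from the start: {1,3,4,5,6,7,8,9,10}. Unreachable: {2} — drop them.
Initial partition by acceptance: {1,4,6,9} | {3,5,7,8,10}.
Refine {1,4,6,9} on symbol b: members go to different blocks, giving {1,6} and {4,9}.
Refine {3,5,7,8,10} on symbol a: members go to different blocks, giving {3,5,8,10} and {7}.
Refine {1,6} on symbol a: members go to different blocks, giving {1} and {6}.
Refine {3,5,8,10} on symbol b: members go to different blocks, giving {3,8,10} and {5}.
The partition is now stable with 6 blocks: {1} | {3,8,10} | {4,9} | {7} | {6} | {5}.
10 and 3 lie in the same block of the stable partition, so they are equivalent — no string distinguishes them.

Yes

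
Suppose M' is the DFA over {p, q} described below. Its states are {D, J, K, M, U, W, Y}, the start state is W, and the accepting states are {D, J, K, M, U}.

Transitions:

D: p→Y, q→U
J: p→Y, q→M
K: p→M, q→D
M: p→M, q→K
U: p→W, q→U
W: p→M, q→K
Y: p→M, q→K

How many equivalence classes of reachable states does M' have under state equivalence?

First remove the unreachable states {J}; 6 states remain.
Start with accepting vs non-accepting: {D,K,M,U} | {W,Y}.
On input p, block {D,K,M,U} splits into {D,U} and {K,M}.
On input q, block {K,M} splits into {K} and {M}.
The partition is now stable with 4 blocks: {D,U} | {W,Y} | {K} | {M}.

4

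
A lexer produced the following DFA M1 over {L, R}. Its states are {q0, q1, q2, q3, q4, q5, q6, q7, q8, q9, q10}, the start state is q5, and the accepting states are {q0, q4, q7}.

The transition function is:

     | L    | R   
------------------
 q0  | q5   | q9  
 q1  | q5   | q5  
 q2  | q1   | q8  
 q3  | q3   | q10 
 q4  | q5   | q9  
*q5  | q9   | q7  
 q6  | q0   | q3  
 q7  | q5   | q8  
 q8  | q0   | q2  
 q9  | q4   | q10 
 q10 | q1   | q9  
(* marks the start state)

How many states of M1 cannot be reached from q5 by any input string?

2

No path from q5 leads to q3, q6; the other 9 states are all reachable.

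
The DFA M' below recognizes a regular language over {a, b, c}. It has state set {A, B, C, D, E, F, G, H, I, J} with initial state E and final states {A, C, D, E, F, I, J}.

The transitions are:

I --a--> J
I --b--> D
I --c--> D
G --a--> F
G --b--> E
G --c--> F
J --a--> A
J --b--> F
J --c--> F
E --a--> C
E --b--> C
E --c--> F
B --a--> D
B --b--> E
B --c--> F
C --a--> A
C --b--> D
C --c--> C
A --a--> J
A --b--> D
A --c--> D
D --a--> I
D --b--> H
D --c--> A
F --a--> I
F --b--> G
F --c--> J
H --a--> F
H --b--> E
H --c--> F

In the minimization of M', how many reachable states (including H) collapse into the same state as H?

States {B} cannot be reached from the start state, so discard them.
Initial partition by acceptance: {A,C,D,E,F,I,J} | {G,H}.
Split {A,C,D,E,F,I,J} by δ(·,b) → {A,C,E,I,J} and {D,F}.
On input b, block {A,C,E,I,J} splits into {A,C,I,J} and {E}.
On input c, block {A,C,I,J} splits into {A,I,J} and {C}.
The partition is now stable with 5 blocks: {A,I,J} | {G,H} | {D,F} | {E} | {C}.
The equivalence class containing H is {G,H}, of size 2.

2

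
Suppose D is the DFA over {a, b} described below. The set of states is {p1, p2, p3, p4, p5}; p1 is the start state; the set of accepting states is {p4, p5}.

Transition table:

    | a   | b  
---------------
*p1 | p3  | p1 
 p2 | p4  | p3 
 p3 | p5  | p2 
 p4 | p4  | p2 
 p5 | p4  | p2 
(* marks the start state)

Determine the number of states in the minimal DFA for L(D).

3

All states are reachable from the start state.
P0 = {p4,p5} | {p1,p2,p3}.
Split {p1,p2,p3} by δ(·,a) → {p2,p3} and {p1}.
The partition is now stable with 3 blocks: {p4,p5} | {p2,p3} | {p1}.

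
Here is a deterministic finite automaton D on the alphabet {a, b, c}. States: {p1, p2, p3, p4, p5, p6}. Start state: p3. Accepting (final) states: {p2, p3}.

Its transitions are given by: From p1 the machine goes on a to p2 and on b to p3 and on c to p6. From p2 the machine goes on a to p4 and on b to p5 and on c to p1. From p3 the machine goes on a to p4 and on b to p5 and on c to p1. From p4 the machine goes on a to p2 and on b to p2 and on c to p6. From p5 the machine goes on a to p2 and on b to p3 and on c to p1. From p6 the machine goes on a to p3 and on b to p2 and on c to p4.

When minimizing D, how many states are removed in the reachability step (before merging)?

0

A breadth-first search from the start state visits every state.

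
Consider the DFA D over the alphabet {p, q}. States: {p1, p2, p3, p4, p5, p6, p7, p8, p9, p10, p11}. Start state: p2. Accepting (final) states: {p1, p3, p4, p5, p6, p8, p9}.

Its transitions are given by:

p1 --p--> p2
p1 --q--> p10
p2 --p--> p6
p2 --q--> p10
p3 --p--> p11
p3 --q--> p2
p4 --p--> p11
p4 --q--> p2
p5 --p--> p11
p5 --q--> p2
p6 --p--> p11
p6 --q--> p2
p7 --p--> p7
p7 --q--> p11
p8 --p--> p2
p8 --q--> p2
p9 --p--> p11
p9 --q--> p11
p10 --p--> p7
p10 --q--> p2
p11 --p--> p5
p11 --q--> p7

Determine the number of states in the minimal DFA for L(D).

3

States {p1,p3,p4,p8,p9} cannot be reached from the start state, so discard them.
Initial partition by acceptance: {p5,p6} | {p2,p7,p10,p11}.
On input p, block {p2,p7,p10,p11} splits into {p2,p11} and {p7,p10}.
Stable partition: {p5,p6} | {p2,p11} | {p7,p10} — 3 equivalence classes.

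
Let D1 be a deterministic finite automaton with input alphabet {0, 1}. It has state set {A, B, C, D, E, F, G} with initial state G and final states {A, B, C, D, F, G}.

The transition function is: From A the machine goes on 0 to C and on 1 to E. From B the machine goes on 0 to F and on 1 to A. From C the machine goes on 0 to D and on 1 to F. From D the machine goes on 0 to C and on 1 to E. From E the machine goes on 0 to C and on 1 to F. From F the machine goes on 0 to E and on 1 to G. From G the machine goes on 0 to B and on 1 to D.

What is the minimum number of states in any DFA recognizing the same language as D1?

6

All states are reachable from the start state.
Start with accepting vs non-accepting: {A,B,C,D,F,G} | {E}.
Split {A,B,C,D,F,G} by δ(·,0) → {A,B,C,D,G} and {F}.
Refine {A,B,C,D,G} on symbol 0: members go to different blocks, giving {A,C,D,G} and {B}.
Split {A,C,D,G} by δ(·,0) → {A,C,D} and {G}.
Split {A,C,D} by δ(·,1) → {A,D} and {C}.
Stable partition: {A,D} | {E} | {F} | {B} | {G} | {C} — 6 equivalence classes.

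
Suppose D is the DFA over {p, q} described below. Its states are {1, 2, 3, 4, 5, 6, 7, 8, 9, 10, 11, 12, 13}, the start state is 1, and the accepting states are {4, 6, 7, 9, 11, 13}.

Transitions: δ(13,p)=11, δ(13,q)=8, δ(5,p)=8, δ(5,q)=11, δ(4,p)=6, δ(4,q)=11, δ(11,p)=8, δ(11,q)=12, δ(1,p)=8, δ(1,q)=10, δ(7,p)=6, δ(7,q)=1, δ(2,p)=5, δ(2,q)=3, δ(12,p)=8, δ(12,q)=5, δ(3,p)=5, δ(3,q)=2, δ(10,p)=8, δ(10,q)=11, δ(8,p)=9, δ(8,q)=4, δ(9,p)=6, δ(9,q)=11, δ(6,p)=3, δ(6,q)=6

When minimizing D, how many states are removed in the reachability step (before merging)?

Starting at 1 and following transitions, the reachable set is {1, 2, 3, 4, 5, 6, 8, 9, 10, 11, 12}. That leaves 7, 13 unreachable — 2 in total.

2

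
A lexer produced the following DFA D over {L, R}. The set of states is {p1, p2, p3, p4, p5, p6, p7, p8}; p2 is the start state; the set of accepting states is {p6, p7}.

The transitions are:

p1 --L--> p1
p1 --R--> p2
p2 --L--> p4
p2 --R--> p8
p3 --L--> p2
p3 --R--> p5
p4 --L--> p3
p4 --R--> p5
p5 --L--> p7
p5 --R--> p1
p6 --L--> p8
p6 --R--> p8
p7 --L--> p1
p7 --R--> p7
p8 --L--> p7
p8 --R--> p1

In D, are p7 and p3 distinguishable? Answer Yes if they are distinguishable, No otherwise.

Yes

States {p6} cannot be reached from the start state, so discard them.
P0 = {p7} | {p1,p2,p3,p4,p5,p8}.
Split {p1,p2,p3,p4,p5,p8} by δ(·,L) → {p1,p2,p3,p4} and {p5,p8}.
Refine {p1,p2,p3,p4} on symbol R: members go to different blocks, giving {p2,p3,p4} and {p1}.
Stable partition: {p7} | {p2,p3,p4} | {p5,p8} | {p1} — 4 equivalence classes.
p7 and p3 end up in different blocks, so they are distinguishable. For instance, the string 'ε' is accepted from only p7.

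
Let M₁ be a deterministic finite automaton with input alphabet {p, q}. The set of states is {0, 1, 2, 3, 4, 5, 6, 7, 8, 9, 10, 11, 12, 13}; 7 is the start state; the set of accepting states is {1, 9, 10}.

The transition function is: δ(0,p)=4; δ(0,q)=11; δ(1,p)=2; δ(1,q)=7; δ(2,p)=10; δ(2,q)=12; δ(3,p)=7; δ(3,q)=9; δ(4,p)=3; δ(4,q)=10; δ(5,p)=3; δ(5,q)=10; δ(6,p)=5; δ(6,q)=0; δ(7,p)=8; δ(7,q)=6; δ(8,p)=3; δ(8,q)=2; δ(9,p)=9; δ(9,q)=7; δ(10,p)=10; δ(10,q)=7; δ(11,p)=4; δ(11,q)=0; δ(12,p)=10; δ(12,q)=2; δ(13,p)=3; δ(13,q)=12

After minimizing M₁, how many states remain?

States {1,13} cannot be reached from the start state, so discard them.
Start with accepting vs non-accepting: {9,10} | {0,2,3,4,5,6,7,8,11,12}.
Refine {0,2,3,4,5,6,7,8,11,12} on symbol p: members go to different blocks, giving {0,3,4,5,6,7,8,11} and {2,12}.
Split {0,3,4,5,6,7,8,11} by δ(·,q) → {0,6,7,11} and {3,4,5} and {8}.
Split {0,6,7,11} by δ(·,p) → {0,6,11} and {7}.
On input p, block {3,4,5} splits into {4,5} and {3}.
No further refinement is possible. Final partition (7 blocks): {9,10} | {0,6,11} | {2,12} | {4,5} | {8} | {7} | {3}.

7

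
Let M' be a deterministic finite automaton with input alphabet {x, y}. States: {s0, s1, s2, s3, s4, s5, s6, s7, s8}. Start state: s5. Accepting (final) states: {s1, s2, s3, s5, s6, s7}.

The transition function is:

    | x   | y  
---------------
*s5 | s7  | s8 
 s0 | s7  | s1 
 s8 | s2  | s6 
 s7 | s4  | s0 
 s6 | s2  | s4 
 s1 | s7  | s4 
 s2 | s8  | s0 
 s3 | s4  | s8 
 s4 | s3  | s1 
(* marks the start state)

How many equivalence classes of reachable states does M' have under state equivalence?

Every state is reachable, so we keep all 9.
Initial partition by acceptance: {s1,s2,s3,s5,s6,s7} | {s0,s4,s8}.
Refine {s1,s2,s3,s5,s6,s7} on symbol x: members go to different blocks, giving {s1,s5,s6} and {s2,s3,s7}.
No further refinement is possible. Final partition (3 blocks): {s1,s5,s6} | {s0,s4,s8} | {s2,s3,s7}.

3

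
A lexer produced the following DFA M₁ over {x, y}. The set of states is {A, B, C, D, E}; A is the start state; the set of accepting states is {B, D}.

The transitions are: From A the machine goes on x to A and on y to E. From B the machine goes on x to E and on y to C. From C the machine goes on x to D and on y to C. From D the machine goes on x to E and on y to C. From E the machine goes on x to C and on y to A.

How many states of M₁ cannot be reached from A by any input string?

1

Starting at A and following transitions, the reachable set is {A, C, D, E}. That leaves B unreachable — 1 in total.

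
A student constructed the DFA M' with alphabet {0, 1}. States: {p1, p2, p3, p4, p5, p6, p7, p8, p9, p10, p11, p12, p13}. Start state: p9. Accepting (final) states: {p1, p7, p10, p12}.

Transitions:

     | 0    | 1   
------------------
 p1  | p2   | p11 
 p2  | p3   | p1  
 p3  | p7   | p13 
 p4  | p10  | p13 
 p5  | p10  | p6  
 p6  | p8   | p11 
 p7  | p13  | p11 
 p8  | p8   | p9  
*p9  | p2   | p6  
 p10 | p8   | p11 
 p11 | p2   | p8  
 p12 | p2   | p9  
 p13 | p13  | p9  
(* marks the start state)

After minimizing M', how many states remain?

6

Reachable states from the start: {p1,p2,p3,p6,p7,p8,p9,p11,p13}. Unreachable: {p4,p5,p10,p12} — drop them.
P0 = {p1,p7} | {p2,p3,p6,p8,p9,p11,p13}.
On input 0, block {p2,p3,p6,p8,p9,p11,p13} splits into {p2,p6,p8,p9,p11,p13} and {p3}.
Refine {p2,p6,p8,p9,p11,p13} on symbol 0: members go to different blocks, giving {p6,p8,p9,p11,p13} and {p2}.
On input 0, block {p1,p7} splits into {p1} and {p7}.
Refine {p6,p8,p9,p11,p13} on symbol 0: members go to different blocks, giving {p6,p8,p13} and {p9,p11}.
No further refinement is possible. Final partition (6 blocks): {p1} | {p6,p8,p13} | {p3} | {p2} | {p7} | {p9,p11}.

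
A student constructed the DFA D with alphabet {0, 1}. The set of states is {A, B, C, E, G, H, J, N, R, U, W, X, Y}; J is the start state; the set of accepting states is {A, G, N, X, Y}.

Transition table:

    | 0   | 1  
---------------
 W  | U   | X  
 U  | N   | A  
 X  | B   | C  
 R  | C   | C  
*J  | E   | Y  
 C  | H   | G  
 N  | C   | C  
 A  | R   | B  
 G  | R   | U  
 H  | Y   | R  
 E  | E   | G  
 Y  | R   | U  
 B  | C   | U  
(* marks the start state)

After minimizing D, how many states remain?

States {W,X} cannot be reached from the start state, so discard them.
Start with accepting vs non-accepting: {A,G,N,Y} | {B,C,E,H,J,R,U}.
Split {B,C,E,H,J,R,U} by δ(·,0) → {B,C,E,J,R} and {H,U}.
Split {A,G,N,Y} by δ(·,1) → {A,N} and {G,Y}.
Refine {B,C,E,J,R} on symbol 0: members go to different blocks, giving {B,E,J,R} and {C}.
Refine {A,N} on symbol 0: members go to different blocks, giving {A} and {N}.
On input 0, block {B,E,J,R} splits into {B,R} and {E,J}.
Refine {B,R} on symbol 1: members go to different blocks, giving {R} and {B}.
Split {H,U} by δ(·,0) → {U} and {H}.
No further refinement is possible. Final partition (9 blocks): {A} | {R} | {U} | {G,Y} | {C} | {N} | {E,J} | {B} | {H}.

9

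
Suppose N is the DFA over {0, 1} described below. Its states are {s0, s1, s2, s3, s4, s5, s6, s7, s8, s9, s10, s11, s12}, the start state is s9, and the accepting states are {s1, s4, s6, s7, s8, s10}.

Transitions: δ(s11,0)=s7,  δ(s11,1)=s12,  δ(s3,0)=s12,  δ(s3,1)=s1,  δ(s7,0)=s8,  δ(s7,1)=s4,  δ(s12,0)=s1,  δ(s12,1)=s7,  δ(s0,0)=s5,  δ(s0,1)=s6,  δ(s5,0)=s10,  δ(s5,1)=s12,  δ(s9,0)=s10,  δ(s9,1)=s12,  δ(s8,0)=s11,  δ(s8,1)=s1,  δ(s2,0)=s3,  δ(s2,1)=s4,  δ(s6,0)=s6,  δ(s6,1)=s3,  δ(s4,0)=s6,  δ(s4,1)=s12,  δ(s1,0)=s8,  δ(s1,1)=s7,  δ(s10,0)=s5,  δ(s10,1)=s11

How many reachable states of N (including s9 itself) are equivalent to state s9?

2

First remove the unreachable states {s0,s2}; 11 states remain.
Initial partition by acceptance: {s1,s4,s6,s7,s8,s10} | {s3,s5,s9,s11,s12}.
On input 0, block {s1,s4,s6,s7,s8,s10} splits into {s1,s4,s6,s7} and {s8,s10}.
Split {s1,s4,s6,s7} by δ(·,0) → {s1,s7} and {s4,s6}.
On input 1, block {s1,s7} splits into {s1} and {s7}.
Split {s3,s5,s9,s11,s12} by δ(·,0) → {s5,s9} and {s3} and {s11} and {s12}.
Refine {s8,s10} on symbol 0: members go to different blocks, giving {s8} and {s10}.
Refine {s4,s6} on symbol 1: members go to different blocks, giving {s4} and {s6}.
No further refinement is possible. Final partition (10 blocks): {s1} | {s5,s9} | {s8} | {s4} | {s7} | {s3} | {s11} | {s12} | {s10} | {s6}.
The equivalence class containing s9 is {s5,s9}, of size 2.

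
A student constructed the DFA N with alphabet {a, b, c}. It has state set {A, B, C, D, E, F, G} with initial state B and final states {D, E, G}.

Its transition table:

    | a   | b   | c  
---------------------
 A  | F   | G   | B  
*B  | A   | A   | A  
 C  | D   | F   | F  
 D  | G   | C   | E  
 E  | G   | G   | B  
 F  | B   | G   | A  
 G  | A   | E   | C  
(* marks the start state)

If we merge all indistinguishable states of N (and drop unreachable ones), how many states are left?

7

Every state is reachable, so we keep all 7.
Start with accepting vs non-accepting: {D,E,G} | {A,B,C,F}.
On input a, block {D,E,G} splits into {D,E} and {G}.
Split {D,E} by δ(·,b) → {D} and {E}.
On input a, block {A,B,C,F} splits into {A,B,F} and {C}.
Refine {A,B,F} on symbol b: members go to different blocks, giving {A,F} and {B}.
Refine {A,F} on symbol a: members go to different blocks, giving {A} and {F}.
Stable partition: {D} | {A} | {G} | {E} | {C} | {B} | {F} — 7 equivalence classes.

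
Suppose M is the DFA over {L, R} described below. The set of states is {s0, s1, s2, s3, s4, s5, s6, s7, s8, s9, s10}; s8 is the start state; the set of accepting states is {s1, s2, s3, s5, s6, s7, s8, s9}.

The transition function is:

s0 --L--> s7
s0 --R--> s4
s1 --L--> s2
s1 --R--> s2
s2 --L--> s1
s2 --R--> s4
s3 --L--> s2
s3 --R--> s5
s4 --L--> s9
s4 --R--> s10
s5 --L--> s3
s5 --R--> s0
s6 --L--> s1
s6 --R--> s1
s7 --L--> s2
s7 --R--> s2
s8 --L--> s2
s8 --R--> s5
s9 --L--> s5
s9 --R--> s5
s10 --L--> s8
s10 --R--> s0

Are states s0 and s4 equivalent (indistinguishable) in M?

First remove the unreachable states {s6}; 10 states remain.
P0 = {s1,s2,s3,s5,s7,s8,s9} | {s0,s4,s10}.
On input R, block {s1,s2,s3,s5,s7,s8,s9} splits into {s1,s3,s7,s8,s9} and {s2,s5}.
No further refinement is possible. Final partition (3 blocks): {s1,s3,s7,s8,s9} | {s0,s4,s10} | {s2,s5}.
s0 and s4 lie in the same block of the stable partition, so they are equivalent — no string distinguishes them.

Yes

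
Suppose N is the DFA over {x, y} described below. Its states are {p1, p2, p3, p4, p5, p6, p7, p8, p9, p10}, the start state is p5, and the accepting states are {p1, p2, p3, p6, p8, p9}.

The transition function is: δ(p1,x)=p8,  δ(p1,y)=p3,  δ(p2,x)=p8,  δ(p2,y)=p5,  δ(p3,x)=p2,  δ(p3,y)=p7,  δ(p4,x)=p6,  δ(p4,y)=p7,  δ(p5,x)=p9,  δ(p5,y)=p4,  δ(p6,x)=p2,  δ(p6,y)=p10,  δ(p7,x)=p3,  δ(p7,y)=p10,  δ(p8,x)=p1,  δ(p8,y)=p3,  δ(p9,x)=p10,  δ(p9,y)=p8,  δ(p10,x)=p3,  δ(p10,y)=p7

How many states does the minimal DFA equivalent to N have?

P0 = {p1,p2,p3,p6,p8,p9} | {p4,p5,p7,p10}.
Split {p1,p2,p3,p6,p8,p9} by δ(·,x) → {p1,p2,p3,p6,p8} and {p9}.
On input y, block {p1,p2,p3,p6,p8} splits into {p2,p3,p6} and {p1,p8}.
Split {p2,p3,p6} by δ(·,x) → {p3,p6} and {p2}.
On input x, block {p4,p5,p7,p10} splits into {p4,p7,p10} and {p5}.
Stable partition: {p3,p6} | {p4,p7,p10} | {p9} | {p1,p8} | {p2} | {p5} — 6 equivalence classes.

6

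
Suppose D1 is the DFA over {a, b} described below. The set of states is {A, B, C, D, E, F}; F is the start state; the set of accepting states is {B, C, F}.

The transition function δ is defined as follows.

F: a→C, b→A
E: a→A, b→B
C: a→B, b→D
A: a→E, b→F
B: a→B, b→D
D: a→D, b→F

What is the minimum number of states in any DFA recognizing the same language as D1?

Every state is reachable, so we keep all 6.
P0 = {B,C,F} | {A,D,E}.
No further refinement is possible. Final partition (2 blocks): {B,C,F} | {A,D,E}.

2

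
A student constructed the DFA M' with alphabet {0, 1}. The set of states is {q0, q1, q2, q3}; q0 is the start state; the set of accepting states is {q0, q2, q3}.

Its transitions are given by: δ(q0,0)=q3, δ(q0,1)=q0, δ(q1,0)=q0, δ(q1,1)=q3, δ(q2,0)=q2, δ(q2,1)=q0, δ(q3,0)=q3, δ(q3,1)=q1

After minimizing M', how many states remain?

3

Reachable states from the start: {q0,q1,q3}. Unreachable: {q2} — drop them.
Initial partition by acceptance: {q0,q3} | {q1}.
Refine {q0,q3} on symbol 1: members go to different blocks, giving {q0} and {q3}.
Stable partition: {q0} | {q1} | {q3} — 3 equivalence classes.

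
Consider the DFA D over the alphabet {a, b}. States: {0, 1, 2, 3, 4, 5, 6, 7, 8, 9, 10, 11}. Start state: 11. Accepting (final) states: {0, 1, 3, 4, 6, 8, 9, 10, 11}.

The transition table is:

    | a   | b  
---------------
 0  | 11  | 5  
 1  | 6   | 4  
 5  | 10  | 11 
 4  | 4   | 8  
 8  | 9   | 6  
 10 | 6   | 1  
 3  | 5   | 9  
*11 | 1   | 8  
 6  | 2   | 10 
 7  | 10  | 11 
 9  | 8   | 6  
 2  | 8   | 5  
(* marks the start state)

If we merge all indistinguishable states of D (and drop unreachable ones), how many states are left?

First remove the unreachable states {0,3,7}; 9 states remain.
Initial partition by acceptance: {1,4,6,8,9,10,11} | {2,5}.
Split {1,4,6,8,9,10,11} by δ(·,a) → {1,4,8,9,10,11} and {6}.
Refine {1,4,8,9,10,11} on symbol a: members go to different blocks, giving {4,8,9,11} and {1,10}.
Refine {4,8,9,11} on symbol a: members go to different blocks, giving {4,8,9} and {11}.
On input b, block {4,8,9} splits into {8,9} and {4}.
On input a, block {2,5} splits into {2} and {5}.
On input b, block {1,10} splits into {1} and {10}.
Stable partition: {8,9} | {2} | {6} | {1} | {11} | {4} | {5} | {10} — 8 equivalence classes.

8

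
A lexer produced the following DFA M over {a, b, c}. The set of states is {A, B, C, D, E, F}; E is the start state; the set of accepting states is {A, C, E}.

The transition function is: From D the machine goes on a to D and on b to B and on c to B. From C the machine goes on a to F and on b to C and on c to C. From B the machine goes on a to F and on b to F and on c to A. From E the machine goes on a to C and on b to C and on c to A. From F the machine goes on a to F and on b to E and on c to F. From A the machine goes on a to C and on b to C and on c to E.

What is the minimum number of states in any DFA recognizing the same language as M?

3

First remove the unreachable states {B,D}; 4 states remain.
Start with accepting vs non-accepting: {A,C,E} | {F}.
Split {A,C,E} by δ(·,a) → {A,E} and {C}.
Stable partition: {A,E} | {F} | {C} — 3 equivalence classes.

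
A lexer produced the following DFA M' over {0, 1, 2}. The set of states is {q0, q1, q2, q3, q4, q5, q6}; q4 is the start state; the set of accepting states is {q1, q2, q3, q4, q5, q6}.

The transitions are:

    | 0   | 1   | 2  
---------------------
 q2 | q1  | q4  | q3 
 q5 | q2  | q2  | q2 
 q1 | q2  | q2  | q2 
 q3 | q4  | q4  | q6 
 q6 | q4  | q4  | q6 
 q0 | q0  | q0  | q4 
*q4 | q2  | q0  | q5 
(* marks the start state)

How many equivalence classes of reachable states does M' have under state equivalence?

5

Every state is reachable, so we keep all 7.
Initial partition by acceptance: {q1,q2,q3,q4,q5,q6} | {q0}.
Refine {q1,q2,q3,q4,q5,q6} on symbol 1: members go to different blocks, giving {q1,q2,q3,q5,q6} and {q4}.
Refine {q1,q2,q3,q5,q6} on symbol 0: members go to different blocks, giving {q1,q2,q5} and {q3,q6}.
Split {q1,q2,q5} by δ(·,1) → {q1,q5} and {q2}.
The partition is now stable with 5 blocks: {q1,q5} | {q0} | {q4} | {q3,q6} | {q2}.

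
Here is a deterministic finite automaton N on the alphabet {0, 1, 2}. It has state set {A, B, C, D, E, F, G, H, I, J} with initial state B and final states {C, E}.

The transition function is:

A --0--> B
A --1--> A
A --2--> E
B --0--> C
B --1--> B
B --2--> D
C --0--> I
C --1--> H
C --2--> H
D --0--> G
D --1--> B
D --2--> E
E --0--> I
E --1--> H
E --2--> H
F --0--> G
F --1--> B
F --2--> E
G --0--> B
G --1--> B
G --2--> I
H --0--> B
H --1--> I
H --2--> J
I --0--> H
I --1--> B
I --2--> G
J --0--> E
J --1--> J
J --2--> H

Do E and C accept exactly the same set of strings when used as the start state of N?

Yes

Reachable states from the start: {B,C,D,E,G,H,I,J}. Unreachable: {A,F} — drop them.
Start with accepting vs non-accepting: {C,E} | {B,D,G,H,I,J}.
On input 0, block {B,D,G,H,I,J} splits into {D,G,H,I} and {B,J}.
On input 0, block {D,G,H,I} splits into {D,I} and {G,H}.
Split {D,I} by δ(·,2) → {D} and {I}.
Refine {B,J} on symbol 2: members go to different blocks, giving {B} and {J}.
On input 1, block {G,H} splits into {G} and {H}.
The partition is now stable with 7 blocks: {C,E} | {D} | {B} | {G} | {I} | {J} | {H}.
E and C lie in the same block of the stable partition, so they are equivalent — no string distinguishes them.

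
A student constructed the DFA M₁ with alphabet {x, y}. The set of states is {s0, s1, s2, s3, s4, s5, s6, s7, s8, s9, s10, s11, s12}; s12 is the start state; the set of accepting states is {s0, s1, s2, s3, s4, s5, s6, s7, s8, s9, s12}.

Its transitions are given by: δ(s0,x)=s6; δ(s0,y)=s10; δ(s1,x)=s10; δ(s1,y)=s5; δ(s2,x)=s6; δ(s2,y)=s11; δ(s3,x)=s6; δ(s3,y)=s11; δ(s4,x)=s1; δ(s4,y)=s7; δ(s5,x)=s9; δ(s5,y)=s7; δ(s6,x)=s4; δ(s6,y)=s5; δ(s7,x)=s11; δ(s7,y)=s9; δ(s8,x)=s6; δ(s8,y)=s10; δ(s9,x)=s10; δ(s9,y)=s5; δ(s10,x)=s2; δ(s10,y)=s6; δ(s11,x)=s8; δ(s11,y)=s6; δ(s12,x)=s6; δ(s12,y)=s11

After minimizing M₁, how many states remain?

Reachable states from the start: {s1,s2,s4,s5,s6,s7,s8,s9,s10,s11,s12}. Unreachable: {s0,s3} — drop them.
Initial partition by acceptance: {s1,s2,s4,s5,s6,s7,s8,s9,s12} | {s10,s11}.
On input x, block {s1,s2,s4,s5,s6,s7,s8,s9,s12} splits into {s2,s4,s5,s6,s8,s12} and {s1,s7,s9}.
On input x, block {s2,s4,s5,s6,s8,s12} splits into {s2,s6,s8,s12} and {s4,s5}.
On input x, block {s2,s6,s8,s12} splits into {s2,s8,s12} and {s6}.
Refine {s1,s7,s9} on symbol y: members go to different blocks, giving {s1,s9} and {s7}.
Stable partition: {s2,s8,s12} | {s10,s11} | {s1,s9} | {s4,s5} | {s6} | {s7} — 6 equivalence classes.

6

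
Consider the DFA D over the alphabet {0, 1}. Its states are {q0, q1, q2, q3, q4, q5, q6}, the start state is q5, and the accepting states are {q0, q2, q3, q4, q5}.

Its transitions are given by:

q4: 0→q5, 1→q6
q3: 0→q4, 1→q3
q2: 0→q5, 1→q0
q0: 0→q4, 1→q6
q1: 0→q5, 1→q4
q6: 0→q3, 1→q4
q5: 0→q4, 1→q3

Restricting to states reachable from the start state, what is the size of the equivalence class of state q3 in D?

Reachable states from the start: {q3,q4,q5,q6}. Unreachable: {q0,q1,q2} — drop them.
Start with accepting vs non-accepting: {q3,q4,q5} | {q6}.
Split {q3,q4,q5} by δ(·,1) → {q3,q5} and {q4}.
No further refinement is possible. Final partition (3 blocks): {q3,q5} | {q6} | {q4}.
State q3 belongs to the block {q3,q5}, which has 2 states.

2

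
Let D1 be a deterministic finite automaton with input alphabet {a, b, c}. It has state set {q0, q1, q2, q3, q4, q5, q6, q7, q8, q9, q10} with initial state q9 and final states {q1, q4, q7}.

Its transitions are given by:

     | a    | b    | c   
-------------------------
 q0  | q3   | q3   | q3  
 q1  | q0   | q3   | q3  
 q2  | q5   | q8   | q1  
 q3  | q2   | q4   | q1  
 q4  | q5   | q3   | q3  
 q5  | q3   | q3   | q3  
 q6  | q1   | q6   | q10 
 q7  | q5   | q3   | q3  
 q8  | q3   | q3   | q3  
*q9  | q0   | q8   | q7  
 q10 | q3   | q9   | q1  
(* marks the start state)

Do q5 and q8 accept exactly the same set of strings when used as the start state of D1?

Reachable states from the start: {q0,q1,q2,q3,q4,q5,q7,q8,q9}. Unreachable: {q6,q10} — drop them.
Start with accepting vs non-accepting: {q1,q4,q7} | {q0,q2,q3,q5,q8,q9}.
Split {q0,q2,q3,q5,q8,q9} by δ(·,b) → {q0,q2,q5,q8,q9} and {q3}.
Split {q0,q2,q5,q8,q9} by δ(·,a) → {q0,q5,q8} and {q2,q9}.
The partition is now stable with 4 blocks: {q1,q4,q7} | {q0,q5,q8} | {q3} | {q2,q9}.
q5 and q8 lie in the same block of the stable partition, so they are equivalent — no string distinguishes them.

Yes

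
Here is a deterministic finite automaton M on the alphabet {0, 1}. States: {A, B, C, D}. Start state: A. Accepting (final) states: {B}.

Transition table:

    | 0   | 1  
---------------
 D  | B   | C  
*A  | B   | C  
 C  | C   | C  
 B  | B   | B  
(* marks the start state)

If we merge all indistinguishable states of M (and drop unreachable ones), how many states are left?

3

First remove the unreachable states {D}; 3 states remain.
P0 = {B} | {A,C}.
Refine {A,C} on symbol 0: members go to different blocks, giving {A} and {C}.
The partition is now stable with 3 blocks: {B} | {A} | {C}.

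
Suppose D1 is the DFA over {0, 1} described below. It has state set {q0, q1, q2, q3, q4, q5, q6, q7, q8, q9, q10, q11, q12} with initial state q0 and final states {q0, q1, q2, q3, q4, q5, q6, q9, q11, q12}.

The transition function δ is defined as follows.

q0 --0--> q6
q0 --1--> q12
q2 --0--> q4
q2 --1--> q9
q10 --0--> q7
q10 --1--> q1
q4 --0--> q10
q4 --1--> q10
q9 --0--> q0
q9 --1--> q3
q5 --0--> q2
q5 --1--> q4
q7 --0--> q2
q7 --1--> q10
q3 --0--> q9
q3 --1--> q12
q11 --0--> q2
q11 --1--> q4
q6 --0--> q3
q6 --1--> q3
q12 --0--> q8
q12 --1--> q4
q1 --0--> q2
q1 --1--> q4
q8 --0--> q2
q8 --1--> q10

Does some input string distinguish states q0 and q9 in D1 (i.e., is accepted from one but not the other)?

First remove the unreachable states {q5,q11}; 11 states remain.
Start with accepting vs non-accepting: {q0,q1,q2,q3,q4,q6,q9,q12} | {q7,q8,q10}.
Split {q0,q1,q2,q3,q4,q6,q9,q12} by δ(·,0) → {q0,q1,q2,q3,q6,q9} and {q4,q12}.
Refine {q0,q1,q2,q3,q6,q9} on symbol 0: members go to different blocks, giving {q0,q1,q3,q6,q9} and {q2}.
Split {q0,q1,q3,q6,q9} by δ(·,0) → {q0,q3,q6,q9} and {q1}.
Split {q0,q3,q6,q9} by δ(·,1) → {q0,q3} and {q6,q9}.
On input 0, block {q7,q8,q10} splits into {q7,q8} and {q10}.
Split {q4,q12} by δ(·,0) → {q4} and {q12}.
No further refinement is possible. Final partition (8 blocks): {q0,q3} | {q7,q8} | {q4} | {q2} | {q1} | {q6,q9} | {q10} | {q12}.
q0 and q9 end up in different blocks, so they are distinguishable. For instance, the string '10' is accepted from only q9.

Yes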